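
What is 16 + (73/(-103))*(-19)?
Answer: 3035/103 ≈ 29.466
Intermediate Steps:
16 + (73/(-103))*(-19) = 16 + (73*(-1/103))*(-19) = 16 - 73/103*(-19) = 16 + 1387/103 = 3035/103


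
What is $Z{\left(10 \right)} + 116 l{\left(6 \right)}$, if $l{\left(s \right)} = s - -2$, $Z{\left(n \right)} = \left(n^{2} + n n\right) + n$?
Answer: $1138$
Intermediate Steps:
$Z{\left(n \right)} = n + 2 n^{2}$ ($Z{\left(n \right)} = \left(n^{2} + n^{2}\right) + n = 2 n^{2} + n = n + 2 n^{2}$)
$l{\left(s \right)} = 2 + s$ ($l{\left(s \right)} = s + 2 = 2 + s$)
$Z{\left(10 \right)} + 116 l{\left(6 \right)} = 10 \left(1 + 2 \cdot 10\right) + 116 \left(2 + 6\right) = 10 \left(1 + 20\right) + 116 \cdot 8 = 10 \cdot 21 + 928 = 210 + 928 = 1138$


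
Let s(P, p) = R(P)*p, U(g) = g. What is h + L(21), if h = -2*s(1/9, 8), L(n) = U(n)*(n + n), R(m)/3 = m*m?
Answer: 23798/27 ≈ 881.41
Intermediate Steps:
R(m) = 3*m**2 (R(m) = 3*(m*m) = 3*m**2)
L(n) = 2*n**2 (L(n) = n*(n + n) = n*(2*n) = 2*n**2)
s(P, p) = 3*p*P**2 (s(P, p) = (3*P**2)*p = 3*p*P**2)
h = -16/27 (h = -6*8*(1/9)**2 = -6*8/81 = -2*8/27 = -16/27 ≈ -0.59259)
h + L(21) = -16/27 + 2*21**2 = -16/27 + 2*441 = -16/27 + 882 = 23798/27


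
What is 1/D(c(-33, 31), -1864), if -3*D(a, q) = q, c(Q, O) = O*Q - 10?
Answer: 3/1864 ≈ 0.0016094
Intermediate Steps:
c(Q, O) = -10 + O*Q
D(a, q) = -q/3
1/D(c(-33, 31), -1864) = 1/(-⅓*(-1864)) = 1/(1864/3) = 3/1864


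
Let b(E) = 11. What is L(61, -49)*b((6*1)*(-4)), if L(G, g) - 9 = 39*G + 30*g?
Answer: 10098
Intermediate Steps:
L(G, g) = 9 + 30*g + 39*G (L(G, g) = 9 + (39*G + 30*g) = 9 + (30*g + 39*G) = 9 + 30*g + 39*G)
L(61, -49)*b((6*1)*(-4)) = (9 + 30*(-49) + 39*61)*11 = (9 - 1470 + 2379)*11 = 918*11 = 10098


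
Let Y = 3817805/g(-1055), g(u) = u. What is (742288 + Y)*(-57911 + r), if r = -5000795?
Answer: -788445905606142/211 ≈ -3.7367e+12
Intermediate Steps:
Y = -763561/211 (Y = 3817805/(-1055) = 3817805*(-1/1055) = -763561/211 ≈ -3618.8)
(742288 + Y)*(-57911 + r) = (742288 - 763561/211)*(-57911 - 5000795) = (155859207/211)*(-5058706) = -788445905606142/211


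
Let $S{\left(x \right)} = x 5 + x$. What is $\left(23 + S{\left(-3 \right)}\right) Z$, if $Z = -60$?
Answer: $-300$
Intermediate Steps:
$S{\left(x \right)} = 6 x$ ($S{\left(x \right)} = 5 x + x = 6 x$)
$\left(23 + S{\left(-3 \right)}\right) Z = \left(23 + 6 \left(-3\right)\right) \left(-60\right) = \left(23 - 18\right) \left(-60\right) = 5 \left(-60\right) = -300$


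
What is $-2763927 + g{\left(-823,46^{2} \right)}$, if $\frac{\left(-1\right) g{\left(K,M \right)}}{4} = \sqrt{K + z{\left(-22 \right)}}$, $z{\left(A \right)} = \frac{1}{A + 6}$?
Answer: $-2763927 - i \sqrt{13169} \approx -2.7639 \cdot 10^{6} - 114.76 i$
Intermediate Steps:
$z{\left(A \right)} = \frac{1}{6 + A}$
$g{\left(K,M \right)} = - 4 \sqrt{- \frac{1}{16} + K}$ ($g{\left(K,M \right)} = - 4 \sqrt{K + \frac{1}{6 - 22}} = - 4 \sqrt{K + \frac{1}{-16}} = - 4 \sqrt{K - \frac{1}{16}} = - 4 \sqrt{- \frac{1}{16} + K}$)
$-2763927 + g{\left(-823,46^{2} \right)} = -2763927 - \sqrt{-1 + 16 \left(-823\right)} = -2763927 - \sqrt{-1 - 13168} = -2763927 - \sqrt{-13169} = -2763927 - i \sqrt{13169}$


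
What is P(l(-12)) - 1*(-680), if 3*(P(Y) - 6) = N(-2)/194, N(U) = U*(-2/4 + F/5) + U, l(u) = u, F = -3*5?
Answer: 399257/582 ≈ 686.01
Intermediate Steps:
F = -15
N(U) = -5*U/2 (N(U) = U*(-2/4 - 15/5) + U = U*(-2*¼ - 15*⅕) + U = U*(-½ - 3) + U = U*(-7/2) + U = -7*U/2 + U = -5*U/2)
P(Y) = 3497/582 (P(Y) = 6 + (-5/2*(-2)/194)/3 = 6 + (5*(1/194))/3 = 6 + (⅓)*(5/194) = 6 + 5/582 = 3497/582)
P(l(-12)) - 1*(-680) = 3497/582 - 1*(-680) = 3497/582 + 680 = 399257/582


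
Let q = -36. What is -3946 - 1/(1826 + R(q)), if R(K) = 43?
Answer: -7375075/1869 ≈ -3946.0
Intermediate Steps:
-3946 - 1/(1826 + R(q)) = -3946 - 1/(1826 + 43) = -3946 - 1/1869 = -7375075/1869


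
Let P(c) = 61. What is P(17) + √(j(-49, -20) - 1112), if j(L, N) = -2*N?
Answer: 61 + 4*I*√67 ≈ 61.0 + 32.741*I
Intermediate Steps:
P(17) + √(j(-49, -20) - 1112) = 61 + √(-2*(-20) - 1112) = 61 + √(40 - 1112) = 61 + √(-1072) = 61 + 4*I*√67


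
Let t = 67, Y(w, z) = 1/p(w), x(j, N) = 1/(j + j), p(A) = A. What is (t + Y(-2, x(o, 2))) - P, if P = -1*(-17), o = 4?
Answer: 99/2 ≈ 49.500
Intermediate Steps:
x(j, N) = 1/(2*j)
Y(w, z) = 1/w
P = 17
(t + Y(-2, x(o, 2))) - P = (67 + 1/(-2)) - 1*17 = (67 - 1/2) - 17 = 133/2 - 17 = 99/2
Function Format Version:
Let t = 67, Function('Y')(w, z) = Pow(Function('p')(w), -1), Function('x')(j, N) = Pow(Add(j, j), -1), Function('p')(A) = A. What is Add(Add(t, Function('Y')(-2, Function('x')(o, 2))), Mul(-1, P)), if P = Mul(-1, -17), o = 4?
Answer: Rational(99, 2) ≈ 49.500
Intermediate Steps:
Function('x')(j, N) = Mul(Rational(1, 2), Pow(j, -1)) (Function('x')(j, N) = Pow(Mul(2, j), -1) = Mul(Rational(1, 2), Pow(j, -1)))
Function('Y')(w, z) = Pow(w, -1)
P = 17
Add(Add(t, Function('Y')(-2, Function('x')(o, 2))), Mul(-1, P)) = Add(Add(67, Pow(-2, -1)), Mul(-1, 17)) = Add(Add(67, Rational(-1, 2)), -17) = Add(Rational(133, 2), -17) = Rational(99, 2)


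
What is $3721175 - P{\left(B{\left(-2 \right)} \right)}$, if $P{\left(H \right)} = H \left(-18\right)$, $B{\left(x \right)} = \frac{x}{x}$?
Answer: $3721193$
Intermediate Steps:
$B{\left(x \right)} = 1$
$P{\left(H \right)} = - 18 H$
$3721175 - P{\left(B{\left(-2 \right)} \right)} = 3721175 - \left(-18\right) 1 = 3721175 - -18 = 3721175 + 18 = 3721193$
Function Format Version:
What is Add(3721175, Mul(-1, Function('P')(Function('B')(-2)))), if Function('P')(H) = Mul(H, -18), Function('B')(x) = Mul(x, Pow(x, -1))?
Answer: 3721193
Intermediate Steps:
Function('B')(x) = 1
Function('P')(H) = Mul(-18, H)
Add(3721175, Mul(-1, Function('P')(Function('B')(-2)))) = Add(3721175, Mul(-1, Mul(-18, 1))) = Add(3721175, Mul(-1, -18)) = Add(3721175, 18) = 3721193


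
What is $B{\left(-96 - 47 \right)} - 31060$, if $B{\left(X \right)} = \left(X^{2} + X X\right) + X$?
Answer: $9695$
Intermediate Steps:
$B{\left(X \right)} = X + 2 X^{2}$ ($B{\left(X \right)} = \left(X^{2} + X^{2}\right) + X = 2 X^{2} + X = X + 2 X^{2}$)
$B{\left(-96 - 47 \right)} - 31060 = \left(-96 - 47\right) \left(1 + 2 \left(-96 - 47\right)\right) - 31060 = - 143 \left(1 + 2 \left(-143\right)\right) - 31060 = - 143 \left(1 - 286\right) - 31060 = \left(-143\right) \left(-285\right) - 31060 = 40755 - 31060 = 9695$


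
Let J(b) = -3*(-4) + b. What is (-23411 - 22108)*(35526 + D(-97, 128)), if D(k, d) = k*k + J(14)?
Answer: -2046579759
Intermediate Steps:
J(b) = 12 + b
D(k, d) = 26 + k² (D(k, d) = k*k + (12 + 14) = k² + 26 = 26 + k²)
(-23411 - 22108)*(35526 + D(-97, 128)) = (-23411 - 22108)*(35526 + (26 + (-97)²)) = -45519*(35526 + (26 + 9409)) = -45519*(35526 + 9435) = -45519*44961 = -2046579759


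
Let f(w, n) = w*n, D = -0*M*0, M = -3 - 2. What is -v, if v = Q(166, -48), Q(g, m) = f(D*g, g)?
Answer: 0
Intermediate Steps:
M = -5
D = 0 (D = -0*(-5)*0 = -0*0 = -1*0 = 0)
f(w, n) = n*w
Q(g, m) = 0 (Q(g, m) = g*(0*g) = g*0 = 0)
v = 0
-v = -1*0 = 0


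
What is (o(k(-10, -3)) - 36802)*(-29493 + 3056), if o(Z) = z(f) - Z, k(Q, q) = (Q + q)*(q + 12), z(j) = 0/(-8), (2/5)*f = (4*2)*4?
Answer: 969841345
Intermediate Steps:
f = 80 (f = 5*((4*2)*4)/2 = 5*(8*4)/2 = (5/2)*32 = 80)
z(j) = 0 (z(j) = 0*(-⅛) = 0)
k(Q, q) = (12 + q)*(Q + q) (k(Q, q) = (Q + q)*(12 + q) = (12 + q)*(Q + q))
o(Z) = -Z (o(Z) = 0 - Z = -Z)
(o(k(-10, -3)) - 36802)*(-29493 + 3056) = (-((-3)² + 12*(-10) + 12*(-3) - 10*(-3)) - 36802)*(-29493 + 3056) = (-(9 - 120 - 36 + 30) - 36802)*(-26437) = (-1*(-117) - 36802)*(-26437) = (117 - 36802)*(-26437) = -36685*(-26437) = 969841345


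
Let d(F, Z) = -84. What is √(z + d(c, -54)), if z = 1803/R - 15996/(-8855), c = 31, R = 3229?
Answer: I*√66740676793166145/28592795 ≈ 9.0352*I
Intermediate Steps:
z = 67616649/28592795 (z = 1803/3229 - 15996/(-8855) = 1803*(1/3229) - 15996*(-1/8855) = 1803/3229 + 15996/8855 = 67616649/28592795 ≈ 2.3648)
√(z + d(c, -54)) = √(67616649/28592795 - 84) = √(-2334178131/28592795) = I*√66740676793166145/28592795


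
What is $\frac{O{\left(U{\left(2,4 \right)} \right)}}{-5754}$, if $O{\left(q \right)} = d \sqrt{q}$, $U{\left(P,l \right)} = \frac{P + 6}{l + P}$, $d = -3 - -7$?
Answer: $- \frac{4 \sqrt{3}}{8631} \approx -0.00080271$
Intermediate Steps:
$d = 4$ ($d = -3 + 7 = 4$)
$U{\left(P,l \right)} = \frac{6 + P}{P + l}$
$O{\left(q \right)} = 4 \sqrt{q}$
$\frac{O{\left(U{\left(2,4 \right)} \right)}}{-5754} = \frac{4 \sqrt{\frac{6 + 2}{2 + 4}}}{-5754} = - \frac{4 \sqrt{\frac{1}{6} \cdot 8}}{5754} = - \frac{4 \sqrt{\frac{4}{3}}}{5754} = - \frac{4 \frac{2 \sqrt{3}}{3}}{5754} = - \frac{\frac{8}{3} \sqrt{3}}{5754} = - \frac{4 \sqrt{3}}{8631}$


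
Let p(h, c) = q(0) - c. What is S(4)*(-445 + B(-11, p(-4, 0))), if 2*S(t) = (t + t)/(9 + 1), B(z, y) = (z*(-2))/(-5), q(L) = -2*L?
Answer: -4494/25 ≈ -179.76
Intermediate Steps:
p(h, c) = -c (p(h, c) = -2*0 - c = 0 - c = -c)
B(z, y) = 2*z/5 (B(z, y) = -2*z*(-⅕) = 2*z/5)
S(t) = t/10 (S(t) = ((t + t)/(9 + 1))/2 = ((2*t)/10)/2 = ((2*t)*(⅒))/2 = (t/5)/2 = t/10)
S(4)*(-445 + B(-11, p(-4, 0))) = ((⅒)*4)*(-445 + (⅖)*(-11)) = 2*(-445 - 22/5)/5 = (⅖)*(-2247/5) = -4494/25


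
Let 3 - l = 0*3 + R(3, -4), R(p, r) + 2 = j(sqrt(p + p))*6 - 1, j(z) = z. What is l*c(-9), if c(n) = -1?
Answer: -6 + 6*sqrt(6) ≈ 8.6969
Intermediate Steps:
R(p, r) = -3 + 6*sqrt(2)*sqrt(p) (R(p, r) = -2 + (sqrt(p + p)*6 - 1) = -2 + (sqrt(2*p)*6 - 1) = -2 + ((sqrt(2)*sqrt(p))*6 - 1) = -2 + (6*sqrt(2)*sqrt(p) - 1) = -2 + (-1 + 6*sqrt(2)*sqrt(p)) = -3 + 6*sqrt(2)*sqrt(p))
l = 6 - 6*sqrt(6) (l = 3 - (0*3 + (-3 + 6*sqrt(2)*sqrt(3))) = 3 - (0 + (-3 + 6*sqrt(6))) = 3 - (-3 + 6*sqrt(6)) = 3 + (3 - 6*sqrt(6)) = 6 - 6*sqrt(6) ≈ -8.6969)
l*c(-9) = (6 - 6*sqrt(6))*(-1) = -6 + 6*sqrt(6)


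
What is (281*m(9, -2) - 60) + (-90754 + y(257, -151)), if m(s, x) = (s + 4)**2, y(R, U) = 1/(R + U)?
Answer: -4592449/106 ≈ -43325.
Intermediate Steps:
m(s, x) = (4 + s)**2
(281*m(9, -2) - 60) + (-90754 + y(257, -151)) = (281*(4 + 9)**2 - 60) + (-90754 + 1/(257 - 151)) = (281*13**2 - 60) + (-90754 + 1/106) = (281*169 - 60) + (-90754 + 1/106) = (47489 - 60) - 9619923/106 = 47429 - 9619923/106 = -4592449/106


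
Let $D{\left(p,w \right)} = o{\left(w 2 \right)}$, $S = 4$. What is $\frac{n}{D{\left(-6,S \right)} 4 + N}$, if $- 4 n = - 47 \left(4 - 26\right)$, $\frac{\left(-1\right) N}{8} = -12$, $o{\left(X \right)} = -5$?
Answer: $- \frac{517}{152} \approx -3.4013$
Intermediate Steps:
$D{\left(p,w \right)} = -5$
$N = 96$ ($N = \left(-8\right) \left(-12\right) = 96$)
$n = - \frac{517}{2}$ ($n = - \frac{\left(-47\right) \left(4 - 26\right)}{4} = - \frac{\left(-47\right) \left(-22\right)}{4} = \left(- \frac{1}{4}\right) 1034 = - \frac{517}{2} \approx -258.5$)
$\frac{n}{D{\left(-6,S \right)} 4 + N} = - \frac{517}{2 \left(\left(-5\right) 4 + 96\right)} = - \frac{517}{2 \left(-20 + 96\right)} = - \frac{517}{2 \cdot 76} = \left(- \frac{517}{2}\right) \frac{1}{76} = - \frac{517}{152}$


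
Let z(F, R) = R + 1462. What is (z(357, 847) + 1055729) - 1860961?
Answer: -802923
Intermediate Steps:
z(F, R) = 1462 + R
(z(357, 847) + 1055729) - 1860961 = ((1462 + 847) + 1055729) - 1860961 = (2309 + 1055729) - 1860961 = 1058038 - 1860961 = -802923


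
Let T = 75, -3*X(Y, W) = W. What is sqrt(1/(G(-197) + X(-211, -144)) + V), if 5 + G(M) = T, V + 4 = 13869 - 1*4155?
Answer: 3*sqrt(15022462)/118 ≈ 98.539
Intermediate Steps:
X(Y, W) = -W/3
V = 9710 (V = -4 + (13869 - 1*4155) = -4 + (13869 - 4155) = -4 + 9714 = 9710)
G(M) = 70 (G(M) = -5 + 75 = 70)
sqrt(1/(G(-197) + X(-211, -144)) + V) = sqrt(1/(70 - 1/3*(-144)) + 9710) = sqrt(1/(70 + 48) + 9710) = sqrt(1/118 + 9710) = sqrt(1145781/118) = 3*sqrt(15022462)/118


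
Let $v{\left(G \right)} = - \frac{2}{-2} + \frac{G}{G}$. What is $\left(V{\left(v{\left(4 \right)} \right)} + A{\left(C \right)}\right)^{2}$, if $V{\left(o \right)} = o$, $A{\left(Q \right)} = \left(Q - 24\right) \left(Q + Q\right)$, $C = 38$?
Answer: $1136356$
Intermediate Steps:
$v{\left(G \right)} = 2$ ($v{\left(G \right)} = \left(-2\right) \left(- \frac{1}{2}\right) + 1 = 1 + 1 = 2$)
$A{\left(Q \right)} = 2 Q \left(-24 + Q\right)$ ($A{\left(Q \right)} = \left(-24 + Q\right) 2 Q = 2 Q \left(-24 + Q\right)$)
$\left(V{\left(v{\left(4 \right)} \right)} + A{\left(C \right)}\right)^{2} = \left(2 + 2 \cdot 38 \left(-24 + 38\right)\right)^{2} = \left(2 + 2 \cdot 38 \cdot 14\right)^{2} = \left(2 + 1064\right)^{2} = 1066^{2} = 1136356$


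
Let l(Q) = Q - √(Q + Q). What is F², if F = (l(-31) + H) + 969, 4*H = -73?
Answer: 13534049/16 - 3679*I*√62/2 ≈ 8.4588e+5 - 14484.0*I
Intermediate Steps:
H = -73/4 (H = (¼)*(-73) = -73/4 ≈ -18.250)
l(Q) = Q - √2*√Q (l(Q) = Q - √(2*Q) = Q - √2*√Q)
F = 3679/4 - I*√62 (F = ((-31 - √2*√(-31)) - 73/4) + 969 = ((-31 - √2*I*√31) - 73/4) + 969 = ((-31 - I*√62) - 73/4) + 969 = (-197/4 - I*√62) + 969 = 3679/4 - I*√62 ≈ 919.75 - 7.874*I)
F² = (3679/4 - I*√62)²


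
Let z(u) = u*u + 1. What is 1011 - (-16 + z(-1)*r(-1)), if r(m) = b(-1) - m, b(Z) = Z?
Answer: 1027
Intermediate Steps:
z(u) = 1 + u² (z(u) = u² + 1 = 1 + u²)
r(m) = -1 - m
1011 - (-16 + z(-1)*r(-1)) = 1011 - (-16 + (1 + (-1)²)*(-1 - 1*(-1))) = 1011 - (-16 + (1 + 1)*(-1 + 1)) = 1011 - (-16 + 2*0) = 1011 - (-16 + 0) = 1011 - 1*(-16) = 1011 + 16 = 1027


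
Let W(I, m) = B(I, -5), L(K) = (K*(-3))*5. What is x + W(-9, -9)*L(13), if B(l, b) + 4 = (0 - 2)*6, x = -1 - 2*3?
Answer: 3113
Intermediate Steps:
L(K) = -15*K (L(K) = -3*K*5 = -15*K)
x = -7 (x = -1 - 6 = -7)
B(l, b) = -16 (B(l, b) = -4 + (0 - 2)*6 = -4 - 2*6 = -4 - 12 = -16)
W(I, m) = -16
x + W(-9, -9)*L(13) = -7 - (-240)*13 = -7 - 16*(-195) = -7 + 3120 = 3113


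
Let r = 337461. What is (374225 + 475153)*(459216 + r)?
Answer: 676679916906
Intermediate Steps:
(374225 + 475153)*(459216 + r) = (374225 + 475153)*(459216 + 337461) = 849378*796677 = 676679916906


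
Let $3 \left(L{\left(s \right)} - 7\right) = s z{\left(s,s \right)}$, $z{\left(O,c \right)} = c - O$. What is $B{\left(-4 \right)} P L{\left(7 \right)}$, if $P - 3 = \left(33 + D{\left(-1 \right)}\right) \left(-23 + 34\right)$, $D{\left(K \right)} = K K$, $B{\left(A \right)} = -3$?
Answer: $-7917$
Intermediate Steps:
$L{\left(s \right)} = 7$ ($L{\left(s \right)} = 7 + \frac{s \left(s - s\right)}{3} = 7 + \frac{s 0}{3} = 7 + \frac{1}{3} \cdot 0 = 7 + 0 = 7$)
$D{\left(K \right)} = K^{2}$
$P = 377$ ($P = 3 + \left(33 + \left(-1\right)^{2}\right) \left(-23 + 34\right) = 3 + \left(33 + 1\right) 11 = 3 + 34 \cdot 11 = 3 + 374 = 377$)
$B{\left(-4 \right)} P L{\left(7 \right)} = \left(-3\right) 377 \cdot 7 = \left(-1131\right) 7 = -7917$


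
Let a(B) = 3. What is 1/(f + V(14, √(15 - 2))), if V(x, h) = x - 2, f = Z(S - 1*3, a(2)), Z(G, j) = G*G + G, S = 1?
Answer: 1/14 ≈ 0.071429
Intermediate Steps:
Z(G, j) = G + G² (Z(G, j) = G² + G = G + G²)
f = 2 (f = (1 - 1*3)*(1 + (1 - 1*3)) = (1 - 3)*(1 + (1 - 3)) = -2*(1 - 2) = -2*(-1) = 2)
V(x, h) = -2 + x
1/(f + V(14, √(15 - 2))) = 1/(2 + (-2 + 14)) = 1/(2 + 12) = 1/14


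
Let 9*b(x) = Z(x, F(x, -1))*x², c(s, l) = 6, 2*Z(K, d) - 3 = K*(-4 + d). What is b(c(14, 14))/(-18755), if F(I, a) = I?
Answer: -6/3751 ≈ -0.0015996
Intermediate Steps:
Z(K, d) = 3/2 + K*(-4 + d)/2 (Z(K, d) = 3/2 + (K*(-4 + d))/2 = 3/2 + K*(-4 + d)/2)
b(x) = x²*(3/2 + x²/2 - 2*x)/9 (b(x) = ((3/2 - 2*x + x*x/2)*x²)/9 = ((3/2 - 2*x + x²/2)*x²)/9 = ((3/2 + x²/2 - 2*x)*x²)/9 = (x²*(3/2 + x²/2 - 2*x))/9 = x²*(3/2 + x²/2 - 2*x)/9)
b(c(14, 14))/(-18755) = ((1/18)*6²*(3 + 6² - 4*6))/(-18755) = ((1/18)*36*(3 + 36 - 24))*(-1/18755) = ((1/18)*36*15)*(-1/18755) = 30*(-1/18755) = -6/3751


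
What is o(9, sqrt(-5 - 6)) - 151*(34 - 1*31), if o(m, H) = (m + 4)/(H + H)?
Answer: -453 - 13*I*sqrt(11)/22 ≈ -453.0 - 1.9598*I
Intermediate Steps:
o(m, H) = (4 + m)/(2*H) (o(m, H) = (4 + m)/((2*H)) = (4 + m)*(1/(2*H)) = (4 + m)/(2*H))
o(9, sqrt(-5 - 6)) - 151*(34 - 1*31) = (4 + 9)/(2*(sqrt(-5 - 6))) - 151*(34 - 1*31) = (1/2)*13/sqrt(-11) - 151*(34 - 31) = (1/2)*13/(I*sqrt(11)) - 151*3 = (1/2)*(-I*sqrt(11)/11)*13 - 453 = -13*I*sqrt(11)/22 - 453 = -453 - 13*I*sqrt(11)/22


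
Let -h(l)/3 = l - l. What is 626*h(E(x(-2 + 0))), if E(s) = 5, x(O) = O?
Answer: 0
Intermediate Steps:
h(l) = 0 (h(l) = -3*(l - l) = -3*0 = 0)
626*h(E(x(-2 + 0))) = 626*0 = 0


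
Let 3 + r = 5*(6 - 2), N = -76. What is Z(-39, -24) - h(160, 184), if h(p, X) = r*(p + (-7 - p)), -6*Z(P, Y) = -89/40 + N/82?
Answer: 392043/3280 ≈ 119.53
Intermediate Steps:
r = 17 (r = -3 + 5*(6 - 2) = -3 + 5*4 = -3 + 20 = 17)
Z(P, Y) = 1723/3280 (Z(P, Y) = -(-89/40 - 76/82)/6 = -(-89*1/40 - 76*1/82)/6 = -(-89/40 - 38/41)/6 = -1/6*(-5169/1640) = 1723/3280)
h(p, X) = -119 (h(p, X) = 17*(p + (-7 - p)) = 17*(-7) = -119)
Z(-39, -24) - h(160, 184) = 1723/3280 - 1*(-119) = 1723/3280 + 119 = 392043/3280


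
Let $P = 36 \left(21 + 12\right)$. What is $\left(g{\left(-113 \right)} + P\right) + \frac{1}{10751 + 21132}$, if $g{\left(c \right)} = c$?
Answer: $\frac{34274226}{31883} \approx 1075.0$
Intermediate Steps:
$P = 1188$ ($P = 36 \cdot 33 = 1188$)
$\left(g{\left(-113 \right)} + P\right) + \frac{1}{10751 + 21132} = \left(-113 + 1188\right) + \frac{1}{10751 + 21132} = 1075 + \frac{1}{31883} = \frac{34274226}{31883}$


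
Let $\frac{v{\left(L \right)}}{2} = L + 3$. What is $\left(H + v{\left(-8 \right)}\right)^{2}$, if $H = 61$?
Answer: $2601$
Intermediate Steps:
$v{\left(L \right)} = 6 + 2 L$ ($v{\left(L \right)} = 2 \left(L + 3\right) = 2 \left(3 + L\right) = 6 + 2 L$)
$\left(H + v{\left(-8 \right)}\right)^{2} = \left(61 + \left(6 + 2 \left(-8\right)\right)\right)^{2} = \left(61 + \left(6 - 16\right)\right)^{2} = \left(61 - 10\right)^{2} = 51^{2} = 2601$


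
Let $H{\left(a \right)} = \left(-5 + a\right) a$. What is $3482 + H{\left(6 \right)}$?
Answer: $3488$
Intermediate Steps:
$H{\left(a \right)} = a \left(-5 + a\right)$
$3482 + H{\left(6 \right)} = 3482 + 6 \left(-5 + 6\right) = 3482 + 6 \cdot 1 = 3482 + 6 = 3488$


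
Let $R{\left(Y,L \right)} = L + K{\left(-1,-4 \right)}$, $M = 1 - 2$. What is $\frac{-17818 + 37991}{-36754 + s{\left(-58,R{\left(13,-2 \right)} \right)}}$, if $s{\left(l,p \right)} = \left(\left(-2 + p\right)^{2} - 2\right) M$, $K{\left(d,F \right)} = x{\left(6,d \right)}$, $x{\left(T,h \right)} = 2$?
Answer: $- \frac{20173}{36756} \approx -0.54884$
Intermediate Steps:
$M = -1$
$K{\left(d,F \right)} = 2$
$R{\left(Y,L \right)} = 2 + L$ ($R{\left(Y,L \right)} = L + 2 = 2 + L$)
$s{\left(l,p \right)} = 2 - \left(-2 + p\right)^{2}$ ($s{\left(l,p \right)} = \left(\left(-2 + p\right)^{2} - 2\right) \left(-1\right) = \left(-2 + \left(-2 + p\right)^{2}\right) \left(-1\right) = 2 - \left(-2 + p\right)^{2}$)
$\frac{-17818 + 37991}{-36754 + s{\left(-58,R{\left(13,-2 \right)} \right)}} = \frac{-17818 + 37991}{-36754 + \left(2 - \left(-2 + \left(2 - 2\right)\right)^{2}\right)} = \frac{20173}{-36754 + \left(2 - \left(-2 + 0\right)^{2}\right)} = \frac{20173}{-36754 + \left(2 - \left(-2\right)^{2}\right)} = \frac{20173}{-36754 + \left(2 - 4\right)} = \frac{20173}{-36754 - 2} = \frac{20173}{-36756} = 20173 \left(- \frac{1}{36756}\right) = - \frac{20173}{36756}$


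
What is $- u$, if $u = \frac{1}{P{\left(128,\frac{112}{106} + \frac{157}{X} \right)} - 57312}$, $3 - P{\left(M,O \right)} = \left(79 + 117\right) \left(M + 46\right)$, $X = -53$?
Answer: $\frac{1}{91413} \approx 1.0939 \cdot 10^{-5}$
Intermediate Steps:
$P{\left(M,O \right)} = -9013 - 196 M$ ($P{\left(M,O \right)} = 3 - \left(79 + 117\right) \left(M + 46\right) = 3 - 196 \left(46 + M\right) = 3 - \left(9016 + 196 M\right) = -9013 - 196 M$)
$u = - \frac{1}{91413}$ ($u = \frac{1}{\left(-9013 - 25088\right) - 57312} = \frac{1}{-34101 - 57312} = \frac{1}{-91413} = - \frac{1}{91413} \approx -1.0939 \cdot 10^{-5}$)
$- u = \left(-1\right) \left(- \frac{1}{91413}\right) = \frac{1}{91413}$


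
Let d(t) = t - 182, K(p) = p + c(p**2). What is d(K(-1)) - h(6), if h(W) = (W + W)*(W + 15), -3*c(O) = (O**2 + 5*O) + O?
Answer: -1312/3 ≈ -437.33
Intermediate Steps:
c(O) = -2*O - O**2/3 (c(O) = -((O**2 + 5*O) + O)/3 = -(O**2 + 6*O)/3 = -2*O - O**2/3)
h(W) = 2*W*(15 + W) (h(W) = (2*W)*(15 + W) = 2*W*(15 + W))
K(p) = p - p**2*(6 + p**2)/3
d(t) = -182 + t
d(K(-1)) - h(6) = (-182 + (1/3)*(-1)*(3 - 1*(-1)**3 - 6*(-1))) - 2*6*(15 + 6) = (-182 + (1/3)*(-1)*(3 - 1*(-1) + 6)) - 2*6*21 = (-182 + (1/3)*(-1)*(3 + 1 + 6)) - 1*252 = (-182 + (1/3)*(-1)*10) - 252 = (-182 - 10/3) - 252 = -556/3 - 252 = -1312/3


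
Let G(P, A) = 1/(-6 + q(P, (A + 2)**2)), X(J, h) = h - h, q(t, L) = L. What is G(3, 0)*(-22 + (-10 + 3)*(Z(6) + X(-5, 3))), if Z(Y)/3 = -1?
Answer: 1/2 ≈ 0.50000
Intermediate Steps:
Z(Y) = -3 (Z(Y) = 3*(-1) = -3)
X(J, h) = 0
G(P, A) = 1/(-6 + (2 + A)**2) (G(P, A) = 1/(-6 + (A + 2)**2) = 1/(-6 + (2 + A)**2))
G(3, 0)*(-22 + (-10 + 3)*(Z(6) + X(-5, 3))) = (-22 + (-10 + 3)*(-3 + 0))/(-6 + (2 + 0)**2) = (-22 - 7*(-3))/(-6 + 2**2) = (-22 + 21)/(-6 + 4) = -1/(-2) = -1/2*(-1) = 1/2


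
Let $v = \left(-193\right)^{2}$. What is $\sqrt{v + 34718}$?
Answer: $\sqrt{71967} \approx 268.27$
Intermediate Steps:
$v = 37249$
$\sqrt{v + 34718} = \sqrt{37249 + 34718} = \sqrt{71967}$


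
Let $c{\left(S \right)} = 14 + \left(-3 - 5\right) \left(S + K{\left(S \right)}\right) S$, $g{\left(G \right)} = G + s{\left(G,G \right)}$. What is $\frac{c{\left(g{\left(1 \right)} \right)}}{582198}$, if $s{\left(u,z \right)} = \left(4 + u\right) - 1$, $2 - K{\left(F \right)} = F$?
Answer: $- \frac{11}{97033} \approx -0.00011336$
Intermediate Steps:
$K{\left(F \right)} = 2 - F$
$s{\left(u,z \right)} = 3 + u$
$g{\left(G \right)} = 3 + 2 G$ ($g{\left(G \right)} = G + \left(3 + G\right) = 3 + 2 G$)
$c{\left(S \right)} = 14 - 16 S$ ($c{\left(S \right)} = 14 + \left(-3 - 5\right) \left(S - \left(-2 + S\right)\right) S = 14 + \left(-8\right) 2 S = 14 - 16 S$)
$\frac{c{\left(g{\left(1 \right)} \right)}}{582198} = \frac{14 - 16 \left(3 + 2 \cdot 1\right)}{582198} = \left(14 - 16 \left(3 + 2\right)\right) \frac{1}{582198} = \left(14 - 80\right) \frac{1}{582198} = \left(-66\right) \frac{1}{582198} = - \frac{11}{97033}$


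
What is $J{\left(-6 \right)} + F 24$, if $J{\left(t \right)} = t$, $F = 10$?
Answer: $234$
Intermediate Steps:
$J{\left(-6 \right)} + F 24 = -6 + 10 \cdot 24 = -6 + 240 = 234$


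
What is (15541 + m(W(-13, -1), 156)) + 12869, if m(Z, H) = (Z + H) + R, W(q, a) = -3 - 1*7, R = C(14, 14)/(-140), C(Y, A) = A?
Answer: 285559/10 ≈ 28556.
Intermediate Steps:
R = -⅒ (R = 14/(-140) = 14*(-1/140) = -⅒ ≈ -0.10000)
W(q, a) = -10 (W(q, a) = -3 - 7 = -10)
m(Z, H) = -⅒ + H + Z (m(Z, H) = (Z + H) - ⅒ = (H + Z) - ⅒ = -⅒ + H + Z)
(15541 + m(W(-13, -1), 156)) + 12869 = (15541 + (-⅒ + 156 - 10)) + 12869 = (15541 + 1459/10) + 12869 = 156869/10 + 12869 = 285559/10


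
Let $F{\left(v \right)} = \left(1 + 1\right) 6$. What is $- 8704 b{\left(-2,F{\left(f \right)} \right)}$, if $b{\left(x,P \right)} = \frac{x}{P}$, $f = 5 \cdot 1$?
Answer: $\frac{4352}{3} \approx 1450.7$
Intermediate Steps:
$f = 5$
$F{\left(v \right)} = 12$ ($F{\left(v \right)} = 2 \cdot 6 = 12$)
$- 8704 b{\left(-2,F{\left(f \right)} \right)} = - 8704 \left(- \frac{2}{12}\right) = - 8704 \left(\left(-2\right) \frac{1}{12}\right) = - \frac{8704 \left(-1\right)}{6} = \left(-1\right) \left(- \frac{4352}{3}\right) = \frac{4352}{3}$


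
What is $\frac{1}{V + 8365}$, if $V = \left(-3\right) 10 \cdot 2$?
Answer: $\frac{1}{8305} \approx 0.00012041$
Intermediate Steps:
$V = -60$ ($V = \left(-30\right) 2 = -60$)
$\frac{1}{V + 8365} = \frac{1}{-60 + 8365} = \frac{1}{8305}$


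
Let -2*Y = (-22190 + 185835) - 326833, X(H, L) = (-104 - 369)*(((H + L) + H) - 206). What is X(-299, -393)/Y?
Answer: 62909/9066 ≈ 6.9390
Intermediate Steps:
X(H, L) = 97438 - 946*H - 473*L (X(H, L) = -473*((L + 2*H) - 206) = -473*(-206 + L + 2*H) = 97438 - 946*H - 473*L)
Y = 81594 (Y = -((-22190 + 185835) - 326833)/2 = -(163645 - 326833)/2 = -½*(-163188) = 81594)
X(-299, -393)/Y = (97438 - 946*(-299) - 473*(-393))/81594 = (97438 + 282854 + 185889)*(1/81594) = 566181*(1/81594) = 62909/9066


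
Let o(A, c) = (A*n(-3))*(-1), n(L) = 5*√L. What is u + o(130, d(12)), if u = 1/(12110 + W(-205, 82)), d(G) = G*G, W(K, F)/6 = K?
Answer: 1/10880 - 650*I*√3 ≈ 9.1912e-5 - 1125.8*I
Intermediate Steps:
W(K, F) = 6*K
d(G) = G²
u = 1/10880 (u = 1/(12110 + 6*(-205)) = 1/(12110 - 1230) = 1/10880 ≈ 9.1912e-5)
o(A, c) = -5*I*A*√3 (o(A, c) = (A*(5*√(-3)))*(-1) = (A*(5*(I*√3)))*(-1) = (A*(5*I*√3))*(-1) = (5*I*A*√3)*(-1) = -5*I*A*√3)
u + o(130, d(12)) = 1/10880 - 5*I*130*√3 = 1/10880 - 650*I*√3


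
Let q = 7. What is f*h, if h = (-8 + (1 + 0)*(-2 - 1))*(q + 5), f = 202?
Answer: -26664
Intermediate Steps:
h = -132 (h = (-8 + (1 + 0)*(-2 - 1))*(7 + 5) = (-8 + 1*(-3))*12 = (-8 - 3)*12 = -11*12 = -132)
f*h = 202*(-132) = -26664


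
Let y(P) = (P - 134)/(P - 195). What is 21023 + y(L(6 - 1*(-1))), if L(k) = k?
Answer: 3952451/188 ≈ 21024.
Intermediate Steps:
y(P) = (-134 + P)/(-195 + P)
21023 + y(L(6 - 1*(-1))) = 21023 + (-134 + (6 - 1*(-1)))/(-195 + (6 - 1*(-1))) = 21023 + (-134 + (6 + 1))/(-195 + (6 + 1)) = 21023 + (-134 + 7)/(-195 + 7) = 21023 - 127/(-188) = 21023 - 1/188*(-127) = 21023 + 127/188 = 3952451/188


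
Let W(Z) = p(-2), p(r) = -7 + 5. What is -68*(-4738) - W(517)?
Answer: 322186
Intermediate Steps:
p(r) = -2
W(Z) = -2
-68*(-4738) - W(517) = -68*(-4738) - 1*(-2) = 322184 + 2 = 322186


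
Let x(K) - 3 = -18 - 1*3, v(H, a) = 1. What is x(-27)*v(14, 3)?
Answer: -18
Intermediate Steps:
x(K) = -18 (x(K) = 3 + (-18 - 1*3) = 3 + (-18 - 3) = 3 - 21 = -18)
x(-27)*v(14, 3) = -18*1 = -18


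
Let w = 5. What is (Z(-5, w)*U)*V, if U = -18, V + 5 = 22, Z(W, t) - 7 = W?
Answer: -612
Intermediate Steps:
Z(W, t) = 7 + W
V = 17 (V = -5 + 22 = 17)
(Z(-5, w)*U)*V = ((7 - 5)*(-18))*17 = (2*(-18))*17 = -36*17 = -612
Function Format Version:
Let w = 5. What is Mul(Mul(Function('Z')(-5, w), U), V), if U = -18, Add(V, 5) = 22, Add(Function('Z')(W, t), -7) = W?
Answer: -612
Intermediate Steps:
Function('Z')(W, t) = Add(7, W)
V = 17 (V = Add(-5, 22) = 17)
Mul(Mul(Function('Z')(-5, w), U), V) = Mul(Mul(Add(7, -5), -18), 17) = Mul(Mul(2, -18), 17) = Mul(-36, 17) = -612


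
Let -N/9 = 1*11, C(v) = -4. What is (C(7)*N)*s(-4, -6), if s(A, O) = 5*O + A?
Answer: -13464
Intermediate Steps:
s(A, O) = A + 5*O
N = -99 (N = -9*11 = -99)
(C(7)*N)*s(-4, -6) = (-4*(-99))*(-4 + 5*(-6)) = 396*(-4 - 30) = 396*(-34) = -13464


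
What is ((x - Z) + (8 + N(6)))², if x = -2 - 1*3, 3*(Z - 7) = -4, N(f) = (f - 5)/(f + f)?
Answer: 961/144 ≈ 6.6736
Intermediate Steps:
N(f) = (-5 + f)/(2*f) (N(f) = (-5 + f)/((2*f)) = (-5 + f)*(1/(2*f)) = (-5 + f)/(2*f))
Z = 17/3 (Z = 7 + (⅓)*(-4) = 7 - 4/3 = 17/3 ≈ 5.6667)
x = -5 (x = -2 - 3 = -5)
((x - Z) + (8 + N(6)))² = ((-5 - 1*17/3) + (8 + (½)*(-5 + 6)/6))² = ((-5 - 17/3) + (8 + (½)*(⅙)*1))² = (-32/3 + (8 + 1/12))² = (-32/3 + 97/12)² = (-31/12)² = 961/144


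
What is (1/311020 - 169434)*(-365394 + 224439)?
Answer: 1485591351283689/62204 ≈ 2.3883e+10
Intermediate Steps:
(1/311020 - 169434)*(-365394 + 224439) = (1/311020 - 169434)*(-140955) = -52697362679/311020*(-140955) = 1485591351283689/62204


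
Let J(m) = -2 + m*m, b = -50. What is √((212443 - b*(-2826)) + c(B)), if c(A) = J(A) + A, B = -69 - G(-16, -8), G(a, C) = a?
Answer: √73897 ≈ 271.84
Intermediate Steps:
J(m) = -2 + m²
B = -53 (B = -69 - 1*(-16) = -69 + 16 = -53)
c(A) = -2 + A + A² (c(A) = (-2 + A²) + A = -2 + A + A²)
√((212443 - b*(-2826)) + c(B)) = √((212443 - (-50)*(-2826)) + (-2 - 53 + (-53)²)) = √((212443 - 1*141300) + (-2 - 53 + 2809)) = √((212443 - 141300) + 2754) = √(71143 + 2754) = √73897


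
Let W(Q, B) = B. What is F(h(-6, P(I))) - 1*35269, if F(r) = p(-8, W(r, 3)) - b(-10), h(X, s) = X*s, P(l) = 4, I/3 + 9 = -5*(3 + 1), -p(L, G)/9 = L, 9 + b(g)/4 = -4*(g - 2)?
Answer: -35353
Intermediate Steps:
b(g) = -4 - 16*g (b(g) = -36 + 4*(-4*(g - 2)) = -36 + 4*(-4*(-2 + g)) = -36 + 4*(8 - 4*g) = -36 + (32 - 16*g) = -4 - 16*g)
p(L, G) = -9*L
I = -87 (I = -27 + 3*(-5*(3 + 1)) = -27 + 3*(-5*4) = -27 + 3*(-20) = -27 - 60 = -87)
F(r) = -84 (F(r) = -9*(-8) - (-4 - 16*(-10)) = 72 - (-4 + 160) = 72 - 1*156 = 72 - 156 = -84)
F(h(-6, P(I))) - 1*35269 = -84 - 1*35269 = -84 - 35269 = -35353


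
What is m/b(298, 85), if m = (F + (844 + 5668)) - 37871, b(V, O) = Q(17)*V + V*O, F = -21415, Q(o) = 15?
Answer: -26387/14900 ≈ -1.7709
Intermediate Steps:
b(V, O) = 15*V + O*V (b(V, O) = 15*V + V*O = 15*V + O*V)
m = -52774 (m = (-21415 + (844 + 5668)) - 37871 = (-21415 + 6512) - 37871 = -14903 - 37871 = -52774)
m/b(298, 85) = -52774*1/(298*(15 + 85)) = -52774/(298*100) = -52774/29800 = -52774*1/29800 = -26387/14900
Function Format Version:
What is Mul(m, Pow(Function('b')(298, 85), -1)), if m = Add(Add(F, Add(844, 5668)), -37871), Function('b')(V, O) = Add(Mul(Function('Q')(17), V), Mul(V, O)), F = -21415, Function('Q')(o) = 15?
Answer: Rational(-26387, 14900) ≈ -1.7709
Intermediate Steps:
Function('b')(V, O) = Add(Mul(15, V), Mul(O, V)) (Function('b')(V, O) = Add(Mul(15, V), Mul(V, O)) = Add(Mul(15, V), Mul(O, V)))
m = -52774 (m = Add(Add(-21415, Add(844, 5668)), -37871) = Add(Add(-21415, 6512), -37871) = Add(-14903, -37871) = -52774)
Mul(m, Pow(Function('b')(298, 85), -1)) = Mul(-52774, Pow(Mul(298, Add(15, 85)), -1)) = Mul(-52774, Pow(Mul(298, 100), -1)) = Mul(-52774, Pow(29800, -1)) = Mul(-52774, Rational(1, 29800)) = Rational(-26387, 14900)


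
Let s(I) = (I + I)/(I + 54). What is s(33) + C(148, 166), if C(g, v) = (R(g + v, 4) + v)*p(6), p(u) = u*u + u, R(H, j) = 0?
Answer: 202210/29 ≈ 6972.8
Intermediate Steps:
p(u) = u + u² (p(u) = u² + u = u + u²)
C(g, v) = 42*v (C(g, v) = (0 + v)*(6*(1 + 6)) = v*(6*7) = v*42 = 42*v)
s(I) = 2*I/(54 + I) (s(I) = (2*I)/(54 + I) = 2*I/(54 + I))
s(33) + C(148, 166) = 2*33/(54 + 33) + 42*166 = 2*33/87 + 6972 = 2*33*(1/87) + 6972 = 22/29 + 6972 = 202210/29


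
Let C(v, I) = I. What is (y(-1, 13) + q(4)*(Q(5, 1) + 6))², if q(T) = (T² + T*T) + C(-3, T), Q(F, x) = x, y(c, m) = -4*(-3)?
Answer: 69696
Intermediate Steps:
y(c, m) = 12
q(T) = T + 2*T² (q(T) = (T² + T*T) + T = (T² + T²) + T = 2*T² + T = T + 2*T²)
(y(-1, 13) + q(4)*(Q(5, 1) + 6))² = (12 + (4*(1 + 2*4))*(1 + 6))² = (12 + (4*(1 + 8))*7)² = (12 + (4*9)*7)² = (12 + 36*7)² = (12 + 252)² = 264² = 69696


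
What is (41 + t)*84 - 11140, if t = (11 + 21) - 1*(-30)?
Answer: -2488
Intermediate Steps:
t = 62 (t = 32 + 30 = 62)
(41 + t)*84 - 11140 = (41 + 62)*84 - 11140 = 103*84 - 11140 = 8652 - 11140 = -2488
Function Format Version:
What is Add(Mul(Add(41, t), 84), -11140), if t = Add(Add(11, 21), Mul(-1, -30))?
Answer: -2488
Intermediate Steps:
t = 62 (t = Add(32, 30) = 62)
Add(Mul(Add(41, t), 84), -11140) = Add(Mul(Add(41, 62), 84), -11140) = Add(Mul(103, 84), -11140) = Add(8652, -11140) = -2488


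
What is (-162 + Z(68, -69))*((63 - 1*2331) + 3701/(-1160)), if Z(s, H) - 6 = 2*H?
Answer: 387283407/580 ≈ 6.6773e+5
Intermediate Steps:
Z(s, H) = 6 + 2*H
(-162 + Z(68, -69))*((63 - 1*2331) + 3701/(-1160)) = (-162 + (6 + 2*(-69)))*((63 - 1*2331) + 3701/(-1160)) = (-162 + (6 - 138))*((63 - 2331) + 3701*(-1/1160)) = (-162 - 132)*(-2268 - 3701/1160) = -294*(-2634581/1160) = 387283407/580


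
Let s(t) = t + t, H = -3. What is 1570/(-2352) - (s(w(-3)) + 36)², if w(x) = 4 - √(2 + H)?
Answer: -2272817/1176 + 176*I ≈ -1932.7 + 176.0*I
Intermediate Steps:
w(x) = 4 - I (w(x) = 4 - √(2 - 3) = 4 - √(-1) = 4 - I)
s(t) = 2*t
1570/(-2352) - (s(w(-3)) + 36)² = 1570/(-2352) - (2*(4 - I) + 36)² = 1570*(-1/2352) - ((8 - 2*I) + 36)² = -785/1176 - (44 - 2*I)²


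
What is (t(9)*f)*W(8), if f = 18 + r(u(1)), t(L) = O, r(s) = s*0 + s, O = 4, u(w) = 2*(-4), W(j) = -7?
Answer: -280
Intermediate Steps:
u(w) = -8
r(s) = s (r(s) = 0 + s = s)
t(L) = 4
f = 10 (f = 18 - 8 = 10)
(t(9)*f)*W(8) = (4*10)*(-7) = 40*(-7) = -280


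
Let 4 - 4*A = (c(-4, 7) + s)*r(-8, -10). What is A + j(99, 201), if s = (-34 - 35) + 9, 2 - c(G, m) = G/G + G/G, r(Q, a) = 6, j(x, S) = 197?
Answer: 288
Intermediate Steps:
c(G, m) = 0 (c(G, m) = 2 - (G/G + G/G) = 2 - (1 + 1) = 2 - 1*2 = 2 - 2 = 0)
s = -60 (s = -69 + 9 = -60)
A = 91 (A = 1 - (0 - 60)*6/4 = 1 - (-15)*6 = 1 - 1/4*(-360) = 1 + 90 = 91)
A + j(99, 201) = 91 + 197 = 288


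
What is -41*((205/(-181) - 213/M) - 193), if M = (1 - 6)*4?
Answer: 27232487/3620 ≈ 7522.8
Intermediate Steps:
M = -20 (M = -5*4 = -20)
-41*((205/(-181) - 213/M) - 193) = -41*((205/(-181) - 213/(-20)) - 193) = -41*((205*(-1/181) - 213*(-1/20)) - 193) = -41*((-205/181 + 213/20) - 193) = -41*(34453/3620 - 193) = -41*(-664207/3620) = 27232487/3620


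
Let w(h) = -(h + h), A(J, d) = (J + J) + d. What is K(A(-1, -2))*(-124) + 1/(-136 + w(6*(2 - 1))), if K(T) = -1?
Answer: 18351/148 ≈ 123.99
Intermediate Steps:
A(J, d) = d + 2*J (A(J, d) = 2*J + d = d + 2*J)
w(h) = -2*h
K(A(-1, -2))*(-124) + 1/(-136 + w(6*(2 - 1))) = -1*(-124) + 1/(-136 - 12*(2 - 1)) = 124 + 1/(-136 - 12) = 124 + 1/(-148) = 124 - 1/148 = 18351/148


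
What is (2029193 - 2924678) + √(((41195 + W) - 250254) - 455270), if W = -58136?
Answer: -895485 + I*√722465 ≈ -8.9549e+5 + 849.98*I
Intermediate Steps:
(2029193 - 2924678) + √(((41195 + W) - 250254) - 455270) = (2029193 - 2924678) + √(((41195 - 58136) - 250254) - 455270) = -895485 + √((-16941 - 250254) - 455270) = -895485 + √(-267195 - 455270) = -895485 + √(-722465) = -895485 + I*√722465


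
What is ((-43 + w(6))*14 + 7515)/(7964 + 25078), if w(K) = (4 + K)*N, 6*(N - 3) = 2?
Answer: 22139/99126 ≈ 0.22334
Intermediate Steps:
N = 10/3 (N = 3 + (1/6)*2 = 3 + 1/3 = 10/3 ≈ 3.3333)
w(K) = 40/3 + 10*K/3 (w(K) = (4 + K)*(10/3) = 40/3 + 10*K/3)
((-43 + w(6))*14 + 7515)/(7964 + 25078) = ((-43 + (40/3 + (10/3)*6))*14 + 7515)/(7964 + 25078) = ((-43 + (40/3 + 20))*14 + 7515)/33042 = ((-43 + 100/3)*14 + 7515)*(1/33042) = (-29/3*14 + 7515)*(1/33042) = (-406/3 + 7515)*(1/33042) = (22139/3)*(1/33042) = 22139/99126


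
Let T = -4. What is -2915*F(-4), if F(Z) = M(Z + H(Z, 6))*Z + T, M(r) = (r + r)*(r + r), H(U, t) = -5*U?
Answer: 11951500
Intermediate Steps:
M(r) = 4*r**2 (M(r) = (2*r)*(2*r) = 4*r**2)
F(Z) = -4 + 64*Z**3 (F(Z) = (4*(Z - 5*Z)**2)*Z - 4 = (4*(-4*Z)**2)*Z - 4 = (4*(16*Z**2))*Z - 4 = (64*Z**2)*Z - 4 = 64*Z**3 - 4 = -4 + 64*Z**3)
-2915*F(-4) = -2915*(-4 + 64*(-4)**3) = -2915*(-4 + 64*(-64)) = -2915*(-4 - 4096) = -2915*(-4100) = 11951500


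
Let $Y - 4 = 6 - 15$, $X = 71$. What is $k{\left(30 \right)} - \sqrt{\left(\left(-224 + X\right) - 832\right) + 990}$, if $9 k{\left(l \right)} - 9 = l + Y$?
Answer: $\frac{34}{9} - \sqrt{5} \approx 1.5417$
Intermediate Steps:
$Y = -5$ ($Y = 4 + \left(6 - 15\right) = 4 - 9 = -5$)
$k{\left(l \right)} = \frac{4}{9} + \frac{l}{9}$ ($k{\left(l \right)} = 1 + \frac{l - 5}{9} = 1 + \frac{-5 + l}{9} = 1 + \left(- \frac{5}{9} + \frac{l}{9}\right) = \frac{4}{9} + \frac{l}{9}$)
$k{\left(30 \right)} - \sqrt{\left(\left(-224 + X\right) - 832\right) + 990} = \left(\frac{4}{9} + \frac{1}{9} \cdot 30\right) - \sqrt{\left(\left(-224 + 71\right) - 832\right) + 990} = \left(\frac{4}{9} + \frac{10}{3}\right) - \sqrt{\left(-153 - 832\right) + 990} = \frac{34}{9} - \sqrt{-985 + 990} = \frac{34}{9} - \sqrt{5}$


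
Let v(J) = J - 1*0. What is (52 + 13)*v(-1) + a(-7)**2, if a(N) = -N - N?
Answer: 131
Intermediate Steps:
v(J) = J (v(J) = J + 0 = J)
a(N) = -2*N
(52 + 13)*v(-1) + a(-7)**2 = (52 + 13)*(-1) + (-2*(-7))**2 = 65*(-1) + 14**2 = -65 + 196 = 131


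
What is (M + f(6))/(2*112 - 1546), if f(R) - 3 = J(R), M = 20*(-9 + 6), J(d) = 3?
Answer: 27/661 ≈ 0.040847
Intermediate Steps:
M = -60 (M = 20*(-3) = -60)
f(R) = 6 (f(R) = 3 + 3 = 6)
(M + f(6))/(2*112 - 1546) = (-60 + 6)/(2*112 - 1546) = -54/(224 - 1546) = -54/(-1322) = -1/1322*(-54) = 27/661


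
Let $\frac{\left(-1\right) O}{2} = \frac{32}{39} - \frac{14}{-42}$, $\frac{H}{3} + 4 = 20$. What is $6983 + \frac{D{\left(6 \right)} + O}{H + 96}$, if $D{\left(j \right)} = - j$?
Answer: $\frac{363113}{52} \approx 6982.9$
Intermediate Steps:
$H = 48$ ($H = -12 + 3 \cdot 20 = -12 + 60 = 48$)
$O = - \frac{30}{13}$ ($O = - 2 \left(\frac{32}{39} - \frac{14}{-42}\right) = - 2 \left(32 \cdot \frac{1}{39} - - \frac{1}{3}\right) = - 2 \left(\frac{32}{39} + \frac{1}{3}\right) = \left(-2\right) \frac{15}{13} = - \frac{30}{13} \approx -2.3077$)
$6983 + \frac{D{\left(6 \right)} + O}{H + 96} = 6983 + \frac{\left(-1\right) 6 - \frac{30}{13}}{48 + 96} = 6983 + \frac{-6 - \frac{30}{13}}{144} = 6983 + \frac{1}{144} \left(- \frac{108}{13}\right) = 6983 - \frac{3}{52} = \frac{363113}{52}$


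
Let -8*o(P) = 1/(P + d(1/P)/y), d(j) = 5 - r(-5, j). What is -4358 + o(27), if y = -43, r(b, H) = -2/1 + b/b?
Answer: -40267963/9240 ≈ -4358.0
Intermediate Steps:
r(b, H) = -1 (r(b, H) = -2*1 + 1 = -2 + 1 = -1)
d(j) = 6 (d(j) = 5 - 1*(-1) = 5 + 1 = 6)
o(P) = -1/(8*(-6/43 + P)) (o(P) = -1/(8*(P + 6/(-43))) = -1/(8*(P + 6*(-1/43))) = -1/(8*(P - 6/43)) = -1/(8*(-6/43 + P)))
-4358 + o(27) = -4358 + 43/(8*(6 - 43*27)) = -4358 + 43/(8*(6 - 1161)) = -4358 + (43/8)/(-1155) = -4358 + (43/8)*(-1/1155) = -4358 - 43/9240 = -40267963/9240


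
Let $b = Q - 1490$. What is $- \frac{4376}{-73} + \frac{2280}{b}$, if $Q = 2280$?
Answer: $\frac{362348}{5767} \approx 62.831$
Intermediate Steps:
$b = 790$ ($b = 2280 - 1490 = 790$)
$- \frac{4376}{-73} + \frac{2280}{b} = - \frac{4376}{-73} + \frac{2280}{790} = \left(-4376\right) \left(- \frac{1}{73}\right) + 2280 \cdot \frac{1}{790} = \frac{4376}{73} + \frac{228}{79} = \frac{362348}{5767}$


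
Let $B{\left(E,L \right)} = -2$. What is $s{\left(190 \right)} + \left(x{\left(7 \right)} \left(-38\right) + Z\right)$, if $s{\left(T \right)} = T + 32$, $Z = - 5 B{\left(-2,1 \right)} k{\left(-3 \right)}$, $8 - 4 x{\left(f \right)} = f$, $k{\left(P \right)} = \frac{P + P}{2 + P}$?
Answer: $\frac{545}{2} \approx 272.5$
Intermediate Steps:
$k{\left(P \right)} = \frac{2 P}{2 + P}$
$x{\left(f \right)} = 2 - \frac{f}{4}$
$Z = 60$ ($Z = \left(-5\right) \left(-2\right) 2 \left(-3\right) \frac{1}{2 - 3} = 10 \cdot 2 \left(-3\right) \frac{1}{-1} = 10 \cdot 2 \left(-3\right) \left(-1\right) = 10 \cdot 6 = 60$)
$s{\left(T \right)} = 32 + T$
$s{\left(190 \right)} + \left(x{\left(7 \right)} \left(-38\right) + Z\right) = \left(32 + 190\right) + \left(\left(2 - \frac{7}{4}\right) \left(-38\right) + 60\right) = 222 + \left(\left(2 - \frac{7}{4}\right) \left(-38\right) + 60\right) = 222 + \left(\frac{1}{4} \left(-38\right) + 60\right) = 222 + \left(- \frac{19}{2} + 60\right) = 222 + \frac{101}{2} = \frac{545}{2}$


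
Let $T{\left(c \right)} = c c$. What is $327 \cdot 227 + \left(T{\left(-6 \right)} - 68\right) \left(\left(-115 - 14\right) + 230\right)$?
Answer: $70997$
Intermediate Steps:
$T{\left(c \right)} = c^{2}$
$327 \cdot 227 + \left(T{\left(-6 \right)} - 68\right) \left(\left(-115 - 14\right) + 230\right) = 327 \cdot 227 + \left(\left(-6\right)^{2} - 68\right) \left(\left(-115 - 14\right) + 230\right) = 74229 + \left(36 - 68\right) \left(-129 + 230\right) = 74229 - 3232 = 70997$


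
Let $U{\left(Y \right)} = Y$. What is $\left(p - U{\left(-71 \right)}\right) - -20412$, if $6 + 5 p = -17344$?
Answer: $17013$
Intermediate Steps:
$p = -3470$ ($p = - \frac{6}{5} + \frac{1}{5} \left(-17344\right) = - \frac{6}{5} - \frac{17344}{5} = -3470$)
$\left(p - U{\left(-71 \right)}\right) - -20412 = \left(-3470 - -71\right) - -20412 = \left(-3470 + 71\right) + 20412 = -3399 + 20412 = 17013$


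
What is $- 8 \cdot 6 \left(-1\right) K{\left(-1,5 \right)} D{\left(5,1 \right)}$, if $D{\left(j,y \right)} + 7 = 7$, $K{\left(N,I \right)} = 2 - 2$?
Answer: $0$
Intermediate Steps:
$K{\left(N,I \right)} = 0$
$D{\left(j,y \right)} = 0$ ($D{\left(j,y \right)} = -7 + 7 = 0$)
$- 8 \cdot 6 \left(-1\right) K{\left(-1,5 \right)} D{\left(5,1 \right)} = - 8 \cdot 6 \left(-1\right) 0 \cdot 0 = - 8 \left(\left(-6\right) 0\right) 0 = \left(-8\right) 0 \cdot 0 = 0 \cdot 0 = 0$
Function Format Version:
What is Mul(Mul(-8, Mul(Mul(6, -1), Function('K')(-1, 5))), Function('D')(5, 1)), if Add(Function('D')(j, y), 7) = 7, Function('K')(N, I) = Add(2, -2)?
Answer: 0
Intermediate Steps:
Function('K')(N, I) = 0
Function('D')(j, y) = 0 (Function('D')(j, y) = Add(-7, 7) = 0)
Mul(Mul(-8, Mul(Mul(6, -1), Function('K')(-1, 5))), Function('D')(5, 1)) = Mul(Mul(-8, Mul(Mul(6, -1), 0)), 0) = Mul(Mul(-8, Mul(-6, 0)), 0) = Mul(Mul(-8, 0), 0) = Mul(0, 0) = 0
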